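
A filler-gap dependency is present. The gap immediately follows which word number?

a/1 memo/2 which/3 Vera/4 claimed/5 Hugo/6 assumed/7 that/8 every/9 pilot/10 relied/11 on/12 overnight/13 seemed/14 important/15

The displaced element is "a memo" (word 2).
It is linked across 2 clause boundaries (Ø → that).
It functions as the object of the preposition "on" of "relied", so the gap sits immediately after word 12 ("on").
Base order: Vera claimed Hugo assumed that every pilot relied on a memo overnight.

12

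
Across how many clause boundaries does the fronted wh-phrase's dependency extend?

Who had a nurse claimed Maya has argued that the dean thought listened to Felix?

3

"who" is extracted from the subject of "listened".
Boundaries crossed, outermost first: [Ø], [that], [Ø] — 3 in total.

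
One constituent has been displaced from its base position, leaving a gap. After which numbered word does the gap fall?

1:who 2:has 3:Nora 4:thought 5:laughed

The displaced element is "who" (word 1).
It is linked across 1 clause boundary (Ø).
It functions as the subject of "laughed", so the gap sits immediately after word 4 ("thought").
Base order: Nora has thought who laughed.

4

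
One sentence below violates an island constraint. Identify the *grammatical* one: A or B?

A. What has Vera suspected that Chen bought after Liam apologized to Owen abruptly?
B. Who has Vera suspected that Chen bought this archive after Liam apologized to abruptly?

In B, the wh-phrase is extracted from inside an adjunct island (introduced by "after"), which blocks movement.
In A, the extraction path crosses only that-complement boundaries, which are transparent.
So A is grammatical.

A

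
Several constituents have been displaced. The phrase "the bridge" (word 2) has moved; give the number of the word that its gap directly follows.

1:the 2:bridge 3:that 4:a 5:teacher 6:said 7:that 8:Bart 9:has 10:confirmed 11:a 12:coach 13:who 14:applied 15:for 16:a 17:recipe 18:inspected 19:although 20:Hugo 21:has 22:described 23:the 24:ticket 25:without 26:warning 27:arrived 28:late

18

The displaced element is "the bridge" (word 2).
It is linked across 2 clause boundaries (that → Ø).
It functions as the direct object of "inspected", so the gap sits immediately after word 18 ("inspected").
Base order: A teacher said that Bart has confirmed a coach who applied for a recipe inspected the bridge although Hugo has described the ticket without warning.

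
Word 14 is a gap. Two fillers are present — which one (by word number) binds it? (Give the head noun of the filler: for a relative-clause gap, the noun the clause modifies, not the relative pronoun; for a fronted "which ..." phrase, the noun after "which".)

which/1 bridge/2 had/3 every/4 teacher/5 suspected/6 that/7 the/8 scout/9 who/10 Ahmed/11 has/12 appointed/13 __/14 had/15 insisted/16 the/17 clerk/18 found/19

The marked gap is inside the relative clause, the direct object of "appointed".
Its filler is the head noun "scout" (via "who"), at word 9.
(The other dependency links word 2 to a gap after word 19.)

9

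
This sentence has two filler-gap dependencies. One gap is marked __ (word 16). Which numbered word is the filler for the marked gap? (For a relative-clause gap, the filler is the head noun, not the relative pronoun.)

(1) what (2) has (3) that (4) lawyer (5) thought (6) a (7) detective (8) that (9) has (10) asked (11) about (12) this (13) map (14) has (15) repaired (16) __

The marked gap is the direct object of "repaired".
Its filler is the fronted wh-phrase "what", at word 1.
(The other dependency links word 7 to a gap after word 8.)

1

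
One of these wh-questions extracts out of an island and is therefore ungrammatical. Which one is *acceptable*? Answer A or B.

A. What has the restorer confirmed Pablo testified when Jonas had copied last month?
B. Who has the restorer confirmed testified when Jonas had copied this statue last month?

In A, the wh-phrase is extracted from inside an adjunct island (introduced by "when"), which blocks movement.
In B, the extraction path crosses only that-complement boundaries, which are transparent.
So B is grammatical.

B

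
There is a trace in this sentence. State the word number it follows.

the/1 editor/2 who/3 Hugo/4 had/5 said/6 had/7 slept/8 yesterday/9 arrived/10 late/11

6

The displaced element is "the editor" (word 2).
It is linked across 1 clause boundary (Ø).
It functions as the subject of "slept", so the gap sits immediately after word 6 ("said").
Base order: Hugo had said that the editor had slept yesterday.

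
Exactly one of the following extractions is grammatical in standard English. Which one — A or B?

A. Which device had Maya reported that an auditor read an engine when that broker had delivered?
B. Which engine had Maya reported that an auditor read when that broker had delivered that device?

B

In A, the wh-phrase is extracted from inside an adjunct island (introduced by "when"), which blocks movement.
In B, the extraction path crosses only that-complement boundaries, which are transparent.
So B is grammatical.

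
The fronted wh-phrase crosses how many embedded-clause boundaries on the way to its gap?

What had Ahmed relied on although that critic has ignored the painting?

0

"what" originates inside the matrix clause — no clause boundary is crossed.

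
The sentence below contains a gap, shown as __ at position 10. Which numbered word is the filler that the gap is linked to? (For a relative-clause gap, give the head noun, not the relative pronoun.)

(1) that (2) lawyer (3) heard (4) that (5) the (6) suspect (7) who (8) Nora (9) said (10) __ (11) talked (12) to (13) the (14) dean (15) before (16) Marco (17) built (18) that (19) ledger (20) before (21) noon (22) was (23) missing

6

The gap at 10 is the subject of "talked", inside a relative clause.
The relative pronoun is "who" (word 7); it is bound by the head noun immediately before it.
Its filler is the head noun "suspect", at word 6.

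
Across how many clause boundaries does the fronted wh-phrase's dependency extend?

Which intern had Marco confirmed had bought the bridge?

1

"which intern" is extracted from the subject of "bought".
Boundaries crossed, outermost first: [Ø] — 1 in total.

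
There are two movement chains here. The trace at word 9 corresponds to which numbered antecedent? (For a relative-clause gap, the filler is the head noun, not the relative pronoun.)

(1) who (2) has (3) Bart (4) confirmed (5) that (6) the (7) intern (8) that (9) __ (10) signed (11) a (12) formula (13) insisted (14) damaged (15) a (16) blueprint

7

The marked gap is inside the relative clause, the subject of "signed".
Its filler is the head noun "intern" (via "that"), at word 7.
(The other dependency links word 1 to a gap after word 13.)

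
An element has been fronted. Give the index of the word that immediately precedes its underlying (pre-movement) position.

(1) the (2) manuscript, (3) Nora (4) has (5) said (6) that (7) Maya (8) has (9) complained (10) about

10

The displaced element is "the manuscript" (word 2).
It is linked across 1 clause boundary (that).
It functions as the object of the preposition "about" of "complained", so the gap sits immediately after word 10 ("about").
Base order: Nora has said that Maya has complained about the manuscript.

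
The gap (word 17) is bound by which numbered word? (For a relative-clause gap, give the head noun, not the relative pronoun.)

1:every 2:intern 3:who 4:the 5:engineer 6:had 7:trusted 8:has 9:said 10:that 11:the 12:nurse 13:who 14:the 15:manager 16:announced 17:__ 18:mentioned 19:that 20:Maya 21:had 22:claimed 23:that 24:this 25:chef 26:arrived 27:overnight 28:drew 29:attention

12

The gap at 17 is the subject of "mentioned", inside a relative clause.
The relative pronoun is "who" (word 13); it is bound by the head noun immediately before it.
Its filler is the head noun "nurse", at word 12.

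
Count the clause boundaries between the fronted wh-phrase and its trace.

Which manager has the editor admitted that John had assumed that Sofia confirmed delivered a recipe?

3

"which manager" is extracted from the subject of "delivered".
Boundaries crossed, outermost first: [that], [that], [Ø] — 3 in total.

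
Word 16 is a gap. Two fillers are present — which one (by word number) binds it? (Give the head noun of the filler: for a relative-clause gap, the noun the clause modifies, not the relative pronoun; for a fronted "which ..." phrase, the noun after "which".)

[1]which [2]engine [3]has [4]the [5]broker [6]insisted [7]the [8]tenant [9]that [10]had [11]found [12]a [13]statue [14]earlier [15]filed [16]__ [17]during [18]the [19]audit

The marked gap is the direct object of "filed".
Its filler is the fronted wh-phrase "which engine", at word 2.
(The other dependency links word 8 to a gap after word 9.)

2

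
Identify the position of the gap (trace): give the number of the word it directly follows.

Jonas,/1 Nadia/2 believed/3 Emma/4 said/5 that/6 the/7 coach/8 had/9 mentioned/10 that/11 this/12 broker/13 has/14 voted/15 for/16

The displaced element is "Jonas" (word 1).
It is linked across 3 clause boundaries (Ø → that → that).
It functions as the object of the preposition "for" of "voted", so the gap sits immediately after word 16 ("for").
Base order: Nadia believed Emma said that the coach had mentioned that this broker has voted for Jonas.

16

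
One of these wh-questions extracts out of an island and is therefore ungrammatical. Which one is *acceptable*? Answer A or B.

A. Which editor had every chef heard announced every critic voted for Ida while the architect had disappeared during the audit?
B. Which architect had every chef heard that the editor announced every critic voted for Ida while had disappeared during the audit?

A

In B, the wh-phrase is extracted from inside an adjunct island (introduced by "while"), which blocks movement.
In A, the extraction path crosses only that-complement boundaries, which are transparent.
So A is grammatical.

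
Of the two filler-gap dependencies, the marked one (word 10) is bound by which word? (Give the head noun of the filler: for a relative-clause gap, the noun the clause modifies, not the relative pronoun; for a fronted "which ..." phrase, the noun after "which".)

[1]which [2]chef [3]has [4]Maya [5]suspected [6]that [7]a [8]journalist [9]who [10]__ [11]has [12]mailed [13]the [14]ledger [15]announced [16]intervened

The marked gap is inside the relative clause, the subject of "mailed".
Its filler is the head noun "journalist" (via "who"), at word 8.
(The other dependency links word 2 to a gap after word 15.)

8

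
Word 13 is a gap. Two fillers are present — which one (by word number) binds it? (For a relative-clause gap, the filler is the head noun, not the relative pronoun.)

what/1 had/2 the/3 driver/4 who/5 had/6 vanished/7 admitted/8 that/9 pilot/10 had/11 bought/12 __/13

The marked gap is the direct object of "bought".
Its filler is the fronted wh-phrase "what", at word 1.
(The other dependency links word 4 to a gap after word 5.)

1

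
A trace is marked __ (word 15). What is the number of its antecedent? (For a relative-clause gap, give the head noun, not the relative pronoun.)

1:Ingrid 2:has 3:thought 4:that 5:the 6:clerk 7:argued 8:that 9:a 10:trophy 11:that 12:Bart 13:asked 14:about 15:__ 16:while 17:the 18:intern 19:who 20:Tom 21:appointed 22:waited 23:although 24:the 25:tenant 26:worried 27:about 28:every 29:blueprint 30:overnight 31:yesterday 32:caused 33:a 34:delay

10

The gap at 15 is the prepositional object of "asked", inside a relative clause.
The relative pronoun is "that" (word 11); it is bound by the head noun immediately before it.
Its filler is the head noun "trophy", at word 10.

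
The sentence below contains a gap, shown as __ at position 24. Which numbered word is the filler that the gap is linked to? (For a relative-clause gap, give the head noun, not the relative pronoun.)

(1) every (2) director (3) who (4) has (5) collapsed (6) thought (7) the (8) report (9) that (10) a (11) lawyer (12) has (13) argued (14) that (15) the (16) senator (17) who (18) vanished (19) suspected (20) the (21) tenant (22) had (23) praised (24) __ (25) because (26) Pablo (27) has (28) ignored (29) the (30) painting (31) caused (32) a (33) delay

8

The gap at 24 is the object of "praised", inside a relative clause.
The relative pronoun is "that" (word 9); it is bound by the head noun immediately before it.
Its filler is the head noun "report", at word 8.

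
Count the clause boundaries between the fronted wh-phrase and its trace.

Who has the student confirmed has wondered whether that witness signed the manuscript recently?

1

"who" is extracted from the subject of "wondered".
Boundaries crossed, outermost first: [Ø] — 1 in total.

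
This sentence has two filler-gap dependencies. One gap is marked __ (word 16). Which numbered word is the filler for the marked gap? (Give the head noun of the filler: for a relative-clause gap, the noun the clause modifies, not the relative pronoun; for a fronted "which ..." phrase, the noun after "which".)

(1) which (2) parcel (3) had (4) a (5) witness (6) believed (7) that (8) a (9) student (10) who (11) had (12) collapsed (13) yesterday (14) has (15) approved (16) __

2

The marked gap is the direct object of "approved".
Its filler is the fronted wh-phrase "which parcel", at word 2.
(The other dependency links word 9 to a gap after word 10.)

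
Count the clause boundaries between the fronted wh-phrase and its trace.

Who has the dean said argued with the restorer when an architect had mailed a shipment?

"who" is extracted from the subject of "argued".
Boundaries crossed, outermost first: [Ø] — 1 in total.

1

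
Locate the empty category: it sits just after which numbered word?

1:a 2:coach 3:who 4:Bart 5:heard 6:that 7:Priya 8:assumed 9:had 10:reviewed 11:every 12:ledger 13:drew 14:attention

8

The displaced element is "a coach" (word 2).
It is linked across 2 clause boundaries (that → Ø).
It functions as the subject of "reviewed", so the gap sits immediately after word 8 ("assumed").
Base order: Bart heard that Priya assumed that a coach had reviewed every ledger.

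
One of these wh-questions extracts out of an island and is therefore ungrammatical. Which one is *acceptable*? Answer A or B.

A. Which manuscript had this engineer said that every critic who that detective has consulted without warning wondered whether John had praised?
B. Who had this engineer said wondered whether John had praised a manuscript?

B

In A, the wh-phrase is extracted from inside a wh-island (introduced by "whether"), which blocks movement.
In B, the extraction path crosses only that-complement boundaries, which are transparent.
So B is grammatical.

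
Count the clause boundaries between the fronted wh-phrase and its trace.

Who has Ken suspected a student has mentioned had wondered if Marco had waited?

2

"who" is extracted from the subject of "wondered".
Boundaries crossed, outermost first: [Ø], [Ø] — 2 in total.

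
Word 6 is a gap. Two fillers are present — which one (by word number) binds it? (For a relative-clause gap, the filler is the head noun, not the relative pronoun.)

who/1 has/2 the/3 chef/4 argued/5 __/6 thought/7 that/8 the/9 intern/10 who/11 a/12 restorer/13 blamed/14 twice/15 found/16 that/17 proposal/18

1

The marked gap is the subject of "thought".
Its filler is the fronted wh-phrase "who", at word 1.
(The other dependency links word 10 to a gap after word 14.)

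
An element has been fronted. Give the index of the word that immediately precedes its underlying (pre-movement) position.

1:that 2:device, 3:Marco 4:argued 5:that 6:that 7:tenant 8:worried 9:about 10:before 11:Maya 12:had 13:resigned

9

The displaced element is "that device" (word 2).
It is linked across 1 clause boundary (that).
It functions as the object of the preposition "about" of "worried", so the gap sits immediately after word 9 ("about").
Base order: Marco argued that that tenant worried about that device before Maya had resigned.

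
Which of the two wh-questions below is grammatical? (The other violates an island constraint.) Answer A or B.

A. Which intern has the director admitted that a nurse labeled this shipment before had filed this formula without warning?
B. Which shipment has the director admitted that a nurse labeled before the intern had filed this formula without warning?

In A, the wh-phrase is extracted from inside an adjunct island (introduced by "before"), which blocks movement.
In B, the extraction path crosses only that-complement boundaries, which are transparent.
So B is grammatical.

B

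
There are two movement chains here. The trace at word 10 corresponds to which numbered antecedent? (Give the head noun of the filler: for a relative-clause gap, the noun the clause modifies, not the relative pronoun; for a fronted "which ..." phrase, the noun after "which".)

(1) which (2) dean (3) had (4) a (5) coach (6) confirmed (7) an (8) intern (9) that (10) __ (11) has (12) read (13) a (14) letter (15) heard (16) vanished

8

The marked gap is inside the relative clause, the subject of "read".
Its filler is the head noun "intern" (via "that"), at word 8.
(The other dependency links word 2 to a gap after word 15.)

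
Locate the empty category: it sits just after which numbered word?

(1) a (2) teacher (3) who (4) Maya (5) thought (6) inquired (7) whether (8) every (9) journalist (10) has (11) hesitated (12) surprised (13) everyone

5

The displaced element is "a teacher" (word 2).
It is linked across 1 clause boundary (Ø).
It functions as the subject of "inquired", so the gap sits immediately after word 5 ("thought").
Base order: Maya thought that a teacher inquired whether every journalist has hesitated.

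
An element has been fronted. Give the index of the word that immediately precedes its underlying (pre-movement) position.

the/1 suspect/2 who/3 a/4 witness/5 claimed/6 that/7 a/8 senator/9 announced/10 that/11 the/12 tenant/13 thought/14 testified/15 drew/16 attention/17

The displaced element is "the suspect" (word 2).
It is linked across 3 clause boundaries (that → that → Ø).
It functions as the subject of "testified", so the gap sits immediately after word 14 ("thought").
Base order: A witness claimed that a senator announced that the tenant thought that the suspect testified.

14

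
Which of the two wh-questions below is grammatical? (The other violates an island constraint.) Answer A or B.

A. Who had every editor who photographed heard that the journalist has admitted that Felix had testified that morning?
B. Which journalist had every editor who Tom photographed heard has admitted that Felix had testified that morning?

B

In A, the wh-phrase is extracted from inside a complex-NP island (relative clause) (introduced by "who"), which blocks movement.
In B, the extraction path crosses only that-complement boundaries, which are transparent.
So B is grammatical.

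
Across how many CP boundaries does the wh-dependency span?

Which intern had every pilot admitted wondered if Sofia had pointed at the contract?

"which intern" is extracted from the subject of "wondered".
Boundaries crossed, outermost first: [Ø] — 1 in total.

1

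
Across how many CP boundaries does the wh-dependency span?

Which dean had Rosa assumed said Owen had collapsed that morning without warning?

"which dean" is extracted from the subject of "said".
Boundaries crossed, outermost first: [Ø] — 1 in total.

1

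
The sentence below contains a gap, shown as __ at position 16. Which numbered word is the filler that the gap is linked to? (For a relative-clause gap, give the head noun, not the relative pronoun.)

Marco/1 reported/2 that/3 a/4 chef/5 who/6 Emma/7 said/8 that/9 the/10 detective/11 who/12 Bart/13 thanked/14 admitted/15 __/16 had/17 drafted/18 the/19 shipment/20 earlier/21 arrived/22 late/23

5

The gap at 16 is the subject of "drafted", inside a relative clause.
The relative pronoun is "who" (word 6); it is bound by the head noun immediately before it.
Its filler is the head noun "chef", at word 5.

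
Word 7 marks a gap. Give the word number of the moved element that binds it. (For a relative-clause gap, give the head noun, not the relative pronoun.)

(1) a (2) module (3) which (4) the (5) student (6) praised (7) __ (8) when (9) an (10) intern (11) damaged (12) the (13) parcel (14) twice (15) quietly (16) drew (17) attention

The gap at 7 is the object of "praised", inside a relative clause.
The relative pronoun is "which" (word 3); it is bound by the head noun immediately before it.
Its filler is the head noun "module", at word 2.

2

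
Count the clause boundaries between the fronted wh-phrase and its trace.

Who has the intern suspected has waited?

1

"who" is extracted from the subject of "waited".
Boundaries crossed, outermost first: [Ø] — 1 in total.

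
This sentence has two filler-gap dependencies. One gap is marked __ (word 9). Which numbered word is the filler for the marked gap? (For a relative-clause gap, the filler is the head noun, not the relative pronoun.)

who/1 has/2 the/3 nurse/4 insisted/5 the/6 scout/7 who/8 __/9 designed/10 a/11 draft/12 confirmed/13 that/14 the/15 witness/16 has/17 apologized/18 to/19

7

The marked gap is inside the relative clause, the subject of "designed".
Its filler is the head noun "scout" (via "who"), at word 7.
(The other dependency links word 1 to a gap after word 19.)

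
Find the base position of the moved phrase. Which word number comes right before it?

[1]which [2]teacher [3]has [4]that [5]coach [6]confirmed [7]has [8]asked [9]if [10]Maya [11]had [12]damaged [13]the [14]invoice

The displaced element is "which teacher" (word 2).
It is linked across 1 clause boundary (Ø).
It functions as the subject of "asked", so the gap sits immediately after word 6 ("confirmed").
Base order: That coach has confirmed which teacher has asked if Maya had damaged the invoice.

6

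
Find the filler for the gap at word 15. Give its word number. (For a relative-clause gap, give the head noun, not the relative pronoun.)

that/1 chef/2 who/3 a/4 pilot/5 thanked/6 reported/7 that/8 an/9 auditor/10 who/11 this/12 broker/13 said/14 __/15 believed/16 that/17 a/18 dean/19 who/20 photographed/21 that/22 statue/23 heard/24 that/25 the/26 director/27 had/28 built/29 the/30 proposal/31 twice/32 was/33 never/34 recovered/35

The gap at 15 is the subject of "believed", inside a relative clause.
The relative pronoun is "who" (word 11); it is bound by the head noun immediately before it.
Its filler is the head noun "auditor", at word 10.

10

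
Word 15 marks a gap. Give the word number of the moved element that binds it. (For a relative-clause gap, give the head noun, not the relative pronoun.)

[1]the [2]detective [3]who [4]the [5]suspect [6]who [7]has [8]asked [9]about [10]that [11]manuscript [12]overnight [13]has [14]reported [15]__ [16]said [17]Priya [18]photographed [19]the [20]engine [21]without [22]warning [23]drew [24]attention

The gap at 15 is the subject of "said", inside a relative clause.
The relative pronoun is "who" (word 3); it is bound by the head noun immediately before it.
Its filler is the head noun "detective", at word 2.

2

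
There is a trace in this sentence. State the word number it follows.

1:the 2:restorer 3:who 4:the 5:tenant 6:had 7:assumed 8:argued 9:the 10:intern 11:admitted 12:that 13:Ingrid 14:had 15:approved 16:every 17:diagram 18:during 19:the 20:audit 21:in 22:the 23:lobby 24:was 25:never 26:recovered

7

The displaced element is "the restorer" (word 2).
It is linked across 1 clause boundary (Ø).
It functions as the subject of "argued", so the gap sits immediately after word 7 ("assumed").
Base order: The tenant had assumed the restorer argued the intern admitted that Ingrid had approved every diagram during the audit in the lobby.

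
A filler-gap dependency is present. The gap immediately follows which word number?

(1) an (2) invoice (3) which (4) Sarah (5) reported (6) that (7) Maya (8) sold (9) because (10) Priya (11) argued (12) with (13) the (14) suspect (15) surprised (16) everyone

The displaced element is "an invoice" (word 2).
It is linked across 1 clause boundary (that).
It functions as the direct object of "sold", so the gap sits immediately after word 8 ("sold").
Base order: Sarah reported that Maya sold an invoice because Priya argued with the suspect.

8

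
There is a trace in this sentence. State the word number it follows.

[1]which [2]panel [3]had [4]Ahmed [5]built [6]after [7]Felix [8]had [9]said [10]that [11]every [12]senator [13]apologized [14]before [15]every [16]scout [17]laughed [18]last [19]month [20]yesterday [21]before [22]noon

5

The displaced element is "which panel" (word 2).
It functions as the direct object of "built", so the gap sits immediately after word 5 ("built").
Base order: Ahmed had built which panel after Felix had said that every senator apologized before every scout laughed last month yesterday before noon.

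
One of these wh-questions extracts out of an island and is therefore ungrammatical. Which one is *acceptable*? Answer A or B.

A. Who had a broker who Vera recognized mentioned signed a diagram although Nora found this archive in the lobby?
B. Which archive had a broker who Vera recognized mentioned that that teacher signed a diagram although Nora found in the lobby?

In B, the wh-phrase is extracted from inside an adjunct island (introduced by "although"), which blocks movement.
In A, the extraction path crosses only that-complement boundaries, which are transparent.
So A is grammatical.

A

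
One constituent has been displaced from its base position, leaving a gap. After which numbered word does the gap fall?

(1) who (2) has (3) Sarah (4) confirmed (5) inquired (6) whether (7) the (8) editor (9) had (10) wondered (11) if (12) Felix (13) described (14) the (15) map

4

The displaced element is "who" (word 1).
It is linked across 1 clause boundary (Ø).
It functions as the subject of "inquired", so the gap sits immediately after word 4 ("confirmed").
Base order: Sarah has confirmed that who inquired whether the editor had wondered if Felix described the map.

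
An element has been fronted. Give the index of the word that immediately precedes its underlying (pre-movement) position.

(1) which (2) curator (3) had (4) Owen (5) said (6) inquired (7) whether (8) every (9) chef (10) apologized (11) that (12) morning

The displaced element is "which curator" (word 2).
It is linked across 1 clause boundary (Ø).
It functions as the subject of "inquired", so the gap sits immediately after word 5 ("said").
Base order: Owen had said that which curator inquired whether every chef apologized that morning.

5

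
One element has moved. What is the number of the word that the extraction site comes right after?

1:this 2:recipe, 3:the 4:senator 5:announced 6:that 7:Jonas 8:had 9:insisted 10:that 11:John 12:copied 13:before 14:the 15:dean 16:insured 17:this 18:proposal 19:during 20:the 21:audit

12

The displaced element is "this recipe" (word 2).
It is linked across 2 clause boundaries (that → that).
It functions as the direct object of "copied", so the gap sits immediately after word 12 ("copied").
Base order: The senator announced that Jonas had insisted that John copied this recipe before the dean insured this proposal during the audit.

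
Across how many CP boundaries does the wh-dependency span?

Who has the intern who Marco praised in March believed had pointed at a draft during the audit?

"who" is extracted from the subject of "pointed".
Boundaries crossed, outermost first: [Ø] — 1 in total.

1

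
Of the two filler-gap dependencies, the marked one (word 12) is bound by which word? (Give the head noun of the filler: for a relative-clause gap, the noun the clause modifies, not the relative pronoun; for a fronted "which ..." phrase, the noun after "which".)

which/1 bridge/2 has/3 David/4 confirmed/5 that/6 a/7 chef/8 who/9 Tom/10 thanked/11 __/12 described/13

8

The marked gap is inside the relative clause, the direct object of "thanked".
Its filler is the head noun "chef" (via "who"), at word 8.
(The other dependency links word 2 to a gap after word 13.)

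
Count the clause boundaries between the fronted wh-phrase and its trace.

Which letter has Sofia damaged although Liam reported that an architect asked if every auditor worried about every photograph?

"which letter" originates inside the matrix clause — no clause boundary is crossed.

0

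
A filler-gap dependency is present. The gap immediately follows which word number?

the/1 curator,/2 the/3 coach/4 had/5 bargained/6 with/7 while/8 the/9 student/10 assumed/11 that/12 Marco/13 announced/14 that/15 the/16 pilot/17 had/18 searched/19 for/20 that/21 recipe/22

The displaced element is "the curator" (word 2).
It functions as the object of the preposition "with" of "bargained", so the gap sits immediately after word 7 ("with").
Base order: The coach had bargained with the curator while the student assumed that Marco announced that the pilot had searched for that recipe.

7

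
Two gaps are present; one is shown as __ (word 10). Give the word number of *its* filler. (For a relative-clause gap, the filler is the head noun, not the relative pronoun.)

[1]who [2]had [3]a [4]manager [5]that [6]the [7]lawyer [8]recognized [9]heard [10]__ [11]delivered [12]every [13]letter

The marked gap is the subject of "delivered".
Its filler is the fronted wh-phrase "who", at word 1.
(The other dependency links word 4 to a gap after word 8.)

1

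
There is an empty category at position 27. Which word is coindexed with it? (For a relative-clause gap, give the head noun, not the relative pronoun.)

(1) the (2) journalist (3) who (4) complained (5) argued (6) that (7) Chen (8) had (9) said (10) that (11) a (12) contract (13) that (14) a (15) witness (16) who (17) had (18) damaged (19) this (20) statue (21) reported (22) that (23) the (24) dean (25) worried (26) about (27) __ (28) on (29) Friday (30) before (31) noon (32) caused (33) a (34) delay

The gap at 27 is the prepositional object of "worried", inside a relative clause.
The relative pronoun is "that" (word 13); it is bound by the head noun immediately before it.
Its filler is the head noun "contract", at word 12.

12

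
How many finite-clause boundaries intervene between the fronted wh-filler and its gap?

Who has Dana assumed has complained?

1

"who" is extracted from the subject of "complained".
Boundaries crossed, outermost first: [Ø] — 1 in total.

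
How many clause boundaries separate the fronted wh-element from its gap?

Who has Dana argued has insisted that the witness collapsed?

"who" is extracted from the subject of "insisted".
Boundaries crossed, outermost first: [Ø] — 1 in total.

1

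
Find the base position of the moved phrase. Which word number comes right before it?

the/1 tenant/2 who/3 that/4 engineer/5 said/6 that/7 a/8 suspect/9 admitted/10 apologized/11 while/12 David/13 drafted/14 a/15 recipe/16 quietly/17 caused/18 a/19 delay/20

The displaced element is "the tenant" (word 2).
It is linked across 2 clause boundaries (that → Ø).
It functions as the subject of "apologized", so the gap sits immediately after word 10 ("admitted").
Base order: That engineer said that a suspect admitted that the tenant apologized while David drafted a recipe quietly.

10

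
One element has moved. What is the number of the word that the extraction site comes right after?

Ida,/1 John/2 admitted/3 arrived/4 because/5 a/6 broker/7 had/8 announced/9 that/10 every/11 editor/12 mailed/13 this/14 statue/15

The displaced element is "Ida" (word 1).
It is linked across 1 clause boundary (Ø).
It functions as the subject of "arrived", so the gap sits immediately after word 3 ("admitted").
Base order: John admitted that Ida arrived because a broker had announced that every editor mailed this statue.

3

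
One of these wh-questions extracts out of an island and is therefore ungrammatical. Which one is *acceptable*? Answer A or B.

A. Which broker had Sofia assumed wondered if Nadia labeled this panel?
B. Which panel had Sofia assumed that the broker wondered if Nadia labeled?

In B, the wh-phrase is extracted from inside a wh-island (introduced by "if"), which blocks movement.
In A, the extraction path crosses only that-complement boundaries, which are transparent.
So A is grammatical.

A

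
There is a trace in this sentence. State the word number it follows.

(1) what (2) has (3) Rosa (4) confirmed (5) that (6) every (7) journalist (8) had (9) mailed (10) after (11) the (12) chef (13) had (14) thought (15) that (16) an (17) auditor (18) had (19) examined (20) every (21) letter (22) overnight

The displaced element is "what" (word 1).
It is linked across 1 clause boundary (that).
It functions as the direct object of "mailed", so the gap sits immediately after word 9 ("mailed").
Base order: Rosa has confirmed that every journalist had mailed what after the chef had thought that an auditor had examined every letter overnight.

9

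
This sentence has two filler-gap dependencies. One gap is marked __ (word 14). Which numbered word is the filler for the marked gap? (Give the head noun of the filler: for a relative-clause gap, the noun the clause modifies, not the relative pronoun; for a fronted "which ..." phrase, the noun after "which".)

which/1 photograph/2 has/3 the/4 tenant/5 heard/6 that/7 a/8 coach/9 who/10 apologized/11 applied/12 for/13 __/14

2

The marked gap is the object of the preposition "for" of "applied".
Its filler is the fronted wh-phrase "which photograph", at word 2.
(The other dependency links word 9 to a gap after word 10.)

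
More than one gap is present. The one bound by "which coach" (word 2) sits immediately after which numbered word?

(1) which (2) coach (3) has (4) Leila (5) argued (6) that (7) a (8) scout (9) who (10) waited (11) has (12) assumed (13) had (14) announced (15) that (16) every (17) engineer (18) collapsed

The displaced element is "which coach" (word 2).
It is linked across 2 clause boundaries (that → Ø).
It functions as the subject of "announced", so the gap sits immediately after word 12 ("assumed").
Base order: Leila has argued that a scout who waited has assumed which coach had announced that every engineer collapsed.

12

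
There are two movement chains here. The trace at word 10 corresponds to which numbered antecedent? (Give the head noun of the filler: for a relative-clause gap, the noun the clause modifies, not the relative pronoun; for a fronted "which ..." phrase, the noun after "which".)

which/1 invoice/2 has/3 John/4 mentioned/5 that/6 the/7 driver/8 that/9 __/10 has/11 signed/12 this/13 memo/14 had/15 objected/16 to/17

The marked gap is inside the relative clause, the subject of "signed".
Its filler is the head noun "driver" (via "that"), at word 8.
(The other dependency links word 2 to a gap after word 17.)

8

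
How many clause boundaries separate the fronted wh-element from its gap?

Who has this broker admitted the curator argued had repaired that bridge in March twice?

2

"who" is extracted from the subject of "repaired".
Boundaries crossed, outermost first: [Ø], [Ø] — 2 in total.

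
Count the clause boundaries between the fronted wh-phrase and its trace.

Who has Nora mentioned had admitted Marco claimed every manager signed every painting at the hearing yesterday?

1

"who" is extracted from the subject of "admitted".
Boundaries crossed, outermost first: [Ø] — 1 in total.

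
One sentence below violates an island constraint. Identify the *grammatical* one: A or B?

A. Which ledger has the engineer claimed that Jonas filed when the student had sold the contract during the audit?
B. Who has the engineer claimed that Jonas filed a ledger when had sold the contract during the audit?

In B, the wh-phrase is extracted from inside an adjunct island (introduced by "when"), which blocks movement.
In A, the extraction path crosses only that-complement boundaries, which are transparent.
So A is grammatical.

A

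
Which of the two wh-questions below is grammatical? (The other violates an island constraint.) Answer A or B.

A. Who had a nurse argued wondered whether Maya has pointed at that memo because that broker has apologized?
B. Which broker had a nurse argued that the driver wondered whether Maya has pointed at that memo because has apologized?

In B, the wh-phrase is extracted from inside a wh-island (introduced by "whether"), which blocks movement.
In A, the extraction path crosses only that-complement boundaries, which are transparent.
So A is grammatical.

A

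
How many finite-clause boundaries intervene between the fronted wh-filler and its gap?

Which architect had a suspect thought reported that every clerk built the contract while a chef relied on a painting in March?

"which architect" is extracted from the subject of "reported".
Boundaries crossed, outermost first: [Ø] — 1 in total.

1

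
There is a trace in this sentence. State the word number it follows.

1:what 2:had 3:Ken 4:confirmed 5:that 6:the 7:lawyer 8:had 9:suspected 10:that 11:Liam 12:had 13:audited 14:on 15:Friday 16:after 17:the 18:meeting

The displaced element is "what" (word 1).
It is linked across 2 clause boundaries (that → that).
It functions as the direct object of "audited", so the gap sits immediately after word 13 ("audited").
Base order: Ken had confirmed that the lawyer had suspected that Liam had audited what on Friday after the meeting.

13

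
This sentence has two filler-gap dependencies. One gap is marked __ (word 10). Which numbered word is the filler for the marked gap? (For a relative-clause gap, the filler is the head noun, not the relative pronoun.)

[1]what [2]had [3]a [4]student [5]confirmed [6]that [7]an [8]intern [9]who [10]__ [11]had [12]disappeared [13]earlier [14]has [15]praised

The marked gap is inside the relative clause, the subject of "disappeared".
Its filler is the head noun "intern" (via "who"), at word 8.
(The other dependency links word 1 to a gap after word 15.)

8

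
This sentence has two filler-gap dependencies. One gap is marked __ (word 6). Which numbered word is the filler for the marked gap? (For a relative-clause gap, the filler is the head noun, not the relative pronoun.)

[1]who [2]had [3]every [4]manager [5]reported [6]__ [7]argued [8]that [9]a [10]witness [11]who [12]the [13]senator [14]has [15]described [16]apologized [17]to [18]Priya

The marked gap is the subject of "argued".
Its filler is the fronted wh-phrase "who", at word 1.
(The other dependency links word 10 to a gap after word 15.)

1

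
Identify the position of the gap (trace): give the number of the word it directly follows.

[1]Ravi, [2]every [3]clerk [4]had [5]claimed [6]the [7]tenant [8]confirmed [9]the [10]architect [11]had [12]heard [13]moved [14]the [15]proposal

12

The displaced element is "Ravi" (word 1).
It is linked across 3 clause boundaries (Ø → Ø → Ø).
It functions as the subject of "moved", so the gap sits immediately after word 12 ("heard").
Base order: Every clerk had claimed the tenant confirmed the architect had heard that Ravi moved the proposal.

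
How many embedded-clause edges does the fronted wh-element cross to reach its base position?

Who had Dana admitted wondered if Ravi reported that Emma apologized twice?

1

"who" is extracted from the subject of "wondered".
Boundaries crossed, outermost first: [Ø] — 1 in total.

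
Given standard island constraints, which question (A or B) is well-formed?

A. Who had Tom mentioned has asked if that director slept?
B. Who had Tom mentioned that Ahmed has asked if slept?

A

In B, the wh-phrase is extracted from inside a wh-island (introduced by "if"), which blocks movement.
In A, the extraction path crosses only that-complement boundaries, which are transparent.
So A is grammatical.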